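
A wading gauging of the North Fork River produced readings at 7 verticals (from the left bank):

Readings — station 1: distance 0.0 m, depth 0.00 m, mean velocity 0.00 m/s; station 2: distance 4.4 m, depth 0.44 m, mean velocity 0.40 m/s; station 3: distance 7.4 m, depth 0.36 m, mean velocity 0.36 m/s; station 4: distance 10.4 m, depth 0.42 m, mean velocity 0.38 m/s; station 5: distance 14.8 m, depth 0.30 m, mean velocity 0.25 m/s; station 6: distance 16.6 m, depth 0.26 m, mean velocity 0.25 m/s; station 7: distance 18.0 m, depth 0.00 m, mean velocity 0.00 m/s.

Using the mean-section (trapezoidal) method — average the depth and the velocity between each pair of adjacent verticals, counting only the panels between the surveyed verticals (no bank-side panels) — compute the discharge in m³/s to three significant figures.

Panel 1-2: Δb = 4.4 m, d̄ = (0.00+0.44)/2 = 0.22, v̄ = (0.00+0.40)/2 = 0.2 → q = 4.4×0.22×0.2 = 0.1936 m³/s
Panel 2-3: Δb = 3 m, d̄ = (0.44+0.36)/2 = 0.4, v̄ = (0.40+0.36)/2 = 0.38 → q = 3×0.4×0.38 = 0.4560 m³/s
Panel 3-4: Δb = 3 m, d̄ = (0.36+0.42)/2 = 0.39, v̄ = (0.36+0.38)/2 = 0.37 → q = 3×0.39×0.37 = 0.4329 m³/s
Panel 4-5: Δb = 4.4 m, d̄ = (0.42+0.30)/2 = 0.36, v̄ = (0.38+0.25)/2 = 0.315 → q = 4.4×0.36×0.315 = 0.4990 m³/s
Panel 5-6: Δb = 1.8 m, d̄ = (0.30+0.26)/2 = 0.28, v̄ = (0.25+0.25)/2 = 0.25 → q = 1.8×0.28×0.25 = 0.1260 m³/s
Panel 6-7: Δb = 1.4 m, d̄ = (0.26+0.00)/2 = 0.13, v̄ = (0.25+0.00)/2 = 0.125 → q = 1.4×0.13×0.125 = 0.02275 m³/s
Q = Σ q = 1.730 m³/s

1.73 m³/s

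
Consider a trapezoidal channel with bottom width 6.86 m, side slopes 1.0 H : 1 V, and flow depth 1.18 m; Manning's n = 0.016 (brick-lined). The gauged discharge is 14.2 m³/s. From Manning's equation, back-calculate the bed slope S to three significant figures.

A = (b + z·y)·y = (6.86 + 1.0×1.18)×1.18 = 9.487 m²
P = b + 2y√(1+z²) = 6.86 + 2×1.18×√(1+1.0²) = 10.20 m
R = A/P = 9.487/10.20 = 0.9303 m
S = (Q·n / (1·A·R^(2/3)))² = (14.2×0.016 / (1×9.487×0.9530))² = 0.0006315

0.000631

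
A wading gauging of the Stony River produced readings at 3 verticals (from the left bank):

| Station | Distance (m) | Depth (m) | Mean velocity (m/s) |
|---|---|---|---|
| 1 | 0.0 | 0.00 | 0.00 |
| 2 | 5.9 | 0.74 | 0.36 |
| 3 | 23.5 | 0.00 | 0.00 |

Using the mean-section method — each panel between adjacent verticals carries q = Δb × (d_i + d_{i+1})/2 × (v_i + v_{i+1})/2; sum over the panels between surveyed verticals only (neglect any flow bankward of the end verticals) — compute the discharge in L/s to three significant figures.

1570 L/s

Panel 1-2: Δb = 5.9 m, d̄ = (0.00+0.74)/2 = 0.37, v̄ = (0.00+0.36)/2 = 0.18 → q = 5.9×0.37×0.18 = 0.3929 m³/s
Panel 2-3: Δb = 17.6 m, d̄ = (0.74+0.00)/2 = 0.37, v̄ = (0.36+0.00)/2 = 0.18 → q = 17.6×0.37×0.18 = 1.172 m³/s
Q = Σ q = 1.565 m³/s
= 1.565 × 1000 = 1565 L/s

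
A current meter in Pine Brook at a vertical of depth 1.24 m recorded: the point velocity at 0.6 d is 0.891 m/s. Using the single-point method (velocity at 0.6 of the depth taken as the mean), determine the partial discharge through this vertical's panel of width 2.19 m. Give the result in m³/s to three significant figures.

2.42 m³/s

v̄ = v₀.₆ = 0.891 m/s
q = v̄ × d × w = 0.8910 × 1.24 × 2.19 = 2.420 m³/s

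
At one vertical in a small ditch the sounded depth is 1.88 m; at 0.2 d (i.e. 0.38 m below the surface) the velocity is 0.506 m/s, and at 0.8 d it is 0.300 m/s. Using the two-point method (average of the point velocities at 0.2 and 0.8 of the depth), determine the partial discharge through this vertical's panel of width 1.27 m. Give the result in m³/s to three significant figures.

0.962 m³/s

v̄ = (0.506 + 0.300) / 2 = 0.4030 m/s
q = v̄ × d × w = 0.4030 × 1.88 × 1.27 = 0.9622 m³/s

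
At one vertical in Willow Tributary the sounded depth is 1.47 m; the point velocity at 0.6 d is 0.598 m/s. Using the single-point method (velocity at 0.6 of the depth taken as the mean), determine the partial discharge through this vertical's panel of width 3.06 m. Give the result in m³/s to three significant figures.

v̄ = v₀.₆ = 0.598 m/s
q = v̄ × d × w = 0.5980 × 1.47 × 3.06 = 2.690 m³/s

2.69 m³/s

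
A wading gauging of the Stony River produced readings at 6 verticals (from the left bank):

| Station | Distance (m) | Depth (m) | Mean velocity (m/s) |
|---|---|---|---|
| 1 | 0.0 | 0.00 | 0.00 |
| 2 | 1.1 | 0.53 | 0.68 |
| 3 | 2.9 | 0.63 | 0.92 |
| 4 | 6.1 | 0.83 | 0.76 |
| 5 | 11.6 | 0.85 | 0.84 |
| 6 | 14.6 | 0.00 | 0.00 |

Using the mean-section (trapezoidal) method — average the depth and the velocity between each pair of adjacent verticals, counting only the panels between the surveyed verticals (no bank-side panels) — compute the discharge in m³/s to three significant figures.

7.13 m³/s

Panel 1-2: Δb = 1.1 m, d̄ = (0.00+0.53)/2 = 0.265, v̄ = (0.00+0.68)/2 = 0.34 → q = 1.1×0.265×0.34 = 0.09911 m³/s
Panel 2-3: Δb = 1.8 m, d̄ = (0.53+0.63)/2 = 0.58, v̄ = (0.68+0.92)/2 = 0.8 → q = 1.8×0.58×0.8 = 0.8352 m³/s
Panel 3-4: Δb = 3.2 m, d̄ = (0.63+0.83)/2 = 0.73, v̄ = (0.92+0.76)/2 = 0.84 → q = 3.2×0.73×0.84 = 1.962 m³/s
Panel 4-5: Δb = 5.5 m, d̄ = (0.83+0.85)/2 = 0.84, v̄ = (0.76+0.84)/2 = 0.8 → q = 5.5×0.84×0.8 = 3.696 m³/s
Panel 5-6: Δb = 3 m, d̄ = (0.85+0.00)/2 = 0.425, v̄ = (0.84+0.00)/2 = 0.42 → q = 3×0.425×0.42 = 0.5355 m³/s
Q = Σ q = 7.128 m³/s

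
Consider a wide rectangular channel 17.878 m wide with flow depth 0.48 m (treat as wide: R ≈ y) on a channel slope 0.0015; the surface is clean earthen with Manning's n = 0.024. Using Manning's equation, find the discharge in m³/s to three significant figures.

8.49 m³/s

A = b·y = 17.878 × 0.48 = 8.581 m²
Wide channel: R ≈ y = 0.48 m
Q = (1/n)·A·R^(2/3)·S^(1/2) = (1/0.024) × 8.581 × 0.4800^(2/3) × 0.0015^(1/2) = 8.490 m³/s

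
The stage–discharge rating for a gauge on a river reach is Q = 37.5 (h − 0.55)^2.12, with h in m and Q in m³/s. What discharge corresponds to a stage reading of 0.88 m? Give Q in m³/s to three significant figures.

Q = 37.5 × (0.88 − 0.55)^2.12 = 37.5 × 0.33^2.12 = 3.575 m³/s

3.58 m³/s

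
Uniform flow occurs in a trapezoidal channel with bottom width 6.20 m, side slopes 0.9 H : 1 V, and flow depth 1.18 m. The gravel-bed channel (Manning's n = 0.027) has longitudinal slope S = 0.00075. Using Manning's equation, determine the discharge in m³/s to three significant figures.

8.19 m³/s

A = (b + z·y)·y = (6.20 + 0.9×1.18)×1.18 = 8.569 m²
P = b + 2y√(1+z²) = 6.20 + 2×1.18×√(1+0.9²) = 9.375 m
R = A/P = 8.569/9.375 = 0.9140 m
Q = (1/n)·A·R^(2/3)·S^(1/2) = (1/0.027) × 8.569 × 0.9140^(2/3) × 0.00075^(1/2) = 8.186 m³/s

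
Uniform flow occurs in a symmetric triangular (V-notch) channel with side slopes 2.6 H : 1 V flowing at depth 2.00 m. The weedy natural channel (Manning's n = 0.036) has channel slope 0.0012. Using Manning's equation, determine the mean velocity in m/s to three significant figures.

A = z·y² = 2.6×2.00² = 10.40 m²
P = 2y√(1+z²) = 2×2.00×√(1+2.6²) = 11.14 m
R = A/P = 10.40/11.14 = 0.9333 m
Q = (1/n)·A·R^(2/3)·S^(1/2) = (1/0.036) × 10.40 × 0.9333^(2/3) × 0.0012^(1/2) = 9.558 m³/s
V = Q/A = 9.558/10.40 = 0.9190 m/s

0.919 m/s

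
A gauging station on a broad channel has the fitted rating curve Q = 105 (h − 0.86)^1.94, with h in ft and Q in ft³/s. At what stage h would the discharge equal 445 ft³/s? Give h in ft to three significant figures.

2.97 ft

h − h₀ = (Q/C)^(1/b) = (445/105)^(1/1.94) = 2.105 ft
h = 0.86 + 2.105 = 2.965 ft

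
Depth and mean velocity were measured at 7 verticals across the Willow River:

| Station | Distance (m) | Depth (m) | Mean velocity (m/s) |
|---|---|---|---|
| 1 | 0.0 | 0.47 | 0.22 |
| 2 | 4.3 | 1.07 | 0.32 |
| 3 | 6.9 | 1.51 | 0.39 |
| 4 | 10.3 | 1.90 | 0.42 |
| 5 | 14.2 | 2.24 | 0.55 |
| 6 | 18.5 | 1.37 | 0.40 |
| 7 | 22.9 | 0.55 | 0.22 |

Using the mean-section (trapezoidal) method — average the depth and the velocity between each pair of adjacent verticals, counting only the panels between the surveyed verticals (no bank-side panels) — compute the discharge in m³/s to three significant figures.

Panel 1-2: Δb = 4.3 m, d̄ = (0.47+1.07)/2 = 0.77, v̄ = (0.22+0.32)/2 = 0.27 → q = 4.3×0.77×0.27 = 0.8940 m³/s
Panel 2-3: Δb = 2.6 m, d̄ = (1.07+1.51)/2 = 1.29, v̄ = (0.32+0.39)/2 = 0.355 → q = 2.6×1.29×0.355 = 1.191 m³/s
Panel 3-4: Δb = 3.4 m, d̄ = (1.51+1.90)/2 = 1.705, v̄ = (0.39+0.42)/2 = 0.405 → q = 3.4×1.705×0.405 = 2.348 m³/s
Panel 4-5: Δb = 3.9 m, d̄ = (1.90+2.24)/2 = 2.07, v̄ = (0.42+0.55)/2 = 0.485 → q = 3.9×2.07×0.485 = 3.915 m³/s
Panel 5-6: Δb = 4.3 m, d̄ = (2.24+1.37)/2 = 1.805, v̄ = (0.55+0.40)/2 = 0.475 → q = 4.3×1.805×0.475 = 3.687 m³/s
Panel 6-7: Δb = 4.4 m, d̄ = (1.37+0.55)/2 = 0.96, v̄ = (0.40+0.22)/2 = 0.31 → q = 4.4×0.96×0.31 = 1.309 m³/s
Q = Σ q = 13.34 m³/s

13.3 m³/s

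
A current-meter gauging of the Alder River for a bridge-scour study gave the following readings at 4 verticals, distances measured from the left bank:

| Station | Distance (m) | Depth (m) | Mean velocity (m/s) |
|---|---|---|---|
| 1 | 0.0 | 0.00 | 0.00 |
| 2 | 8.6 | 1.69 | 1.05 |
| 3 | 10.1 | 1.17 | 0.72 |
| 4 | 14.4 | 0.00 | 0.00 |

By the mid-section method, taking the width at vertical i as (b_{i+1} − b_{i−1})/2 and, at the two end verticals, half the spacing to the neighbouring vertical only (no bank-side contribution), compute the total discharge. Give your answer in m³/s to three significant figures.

11.4 m³/s

w_2 = (10.1 − 0.0)/2 = 5.05 m; q_2 = 1.05 × 1.69 × 5.05 = 8.961 m³/s
w_3 = (14.4 − 8.6)/2 = 2.9 m; q_3 = 0.72 × 1.17 × 2.9 = 2.443 m³/s
Stations 1, 4 contribute zero (depth or velocity is 0).
Q = Σ qᵢ = 11.40 m³/s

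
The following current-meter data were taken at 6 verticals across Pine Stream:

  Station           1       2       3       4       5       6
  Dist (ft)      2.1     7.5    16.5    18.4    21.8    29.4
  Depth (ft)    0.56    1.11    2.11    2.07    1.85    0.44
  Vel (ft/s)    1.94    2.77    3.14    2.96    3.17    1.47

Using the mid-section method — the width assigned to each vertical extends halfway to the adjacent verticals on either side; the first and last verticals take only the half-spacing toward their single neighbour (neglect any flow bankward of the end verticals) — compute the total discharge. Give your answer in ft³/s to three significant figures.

w_1 = (7.5 − 2.1)/2 = 2.7 ft; q_1 = 1.94 × 0.56 × 2.7 = 2.933 ft³/s
w_2 = (16.5 − 2.1)/2 = 7.2 ft; q_2 = 2.77 × 1.11 × 7.2 = 22.14 ft³/s
w_3 = (18.4 − 7.5)/2 = 5.45 ft; q_3 = 3.14 × 2.11 × 5.45 = 36.11 ft³/s
w_4 = (21.8 − 16.5)/2 = 2.65 ft; q_4 = 2.96 × 2.07 × 2.65 = 16.24 ft³/s
w_5 = (29.4 − 18.4)/2 = 5.5 ft; q_5 = 3.17 × 1.85 × 5.5 = 32.25 ft³/s
w_6 = (29.4 − 21.8)/2 = 3.8 ft; q_6 = 1.47 × 0.44 × 3.8 = 2.458 ft³/s
Q = Σ qᵢ = 112.1 ft³/s

112 ft³/s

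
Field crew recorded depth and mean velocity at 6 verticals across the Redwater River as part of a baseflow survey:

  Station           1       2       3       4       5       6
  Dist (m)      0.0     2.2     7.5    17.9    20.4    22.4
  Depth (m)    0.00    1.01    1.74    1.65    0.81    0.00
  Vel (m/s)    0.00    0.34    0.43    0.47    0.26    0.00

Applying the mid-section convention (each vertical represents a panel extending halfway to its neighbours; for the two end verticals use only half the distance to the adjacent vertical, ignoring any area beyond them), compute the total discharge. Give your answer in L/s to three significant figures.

w_2 = (7.5 − 0.0)/2 = 3.75 m; q_2 = 0.34 × 1.01 × 3.75 = 1.288 m³/s
w_3 = (17.9 − 2.2)/2 = 7.85 m; q_3 = 0.43 × 1.74 × 7.85 = 5.873 m³/s
w_4 = (20.4 − 7.5)/2 = 6.45 m; q_4 = 0.47 × 1.65 × 6.45 = 5.002 m³/s
w_5 = (22.4 − 17.9)/2 = 2.25 m; q_5 = 0.26 × 0.81 × 2.25 = 0.4739 m³/s
Stations 1, 6 contribute zero (depth or velocity is 0).
Q = Σ qᵢ = 12.64 m³/s
= 12.64 × 1000 = 12640 L/s

12600 L/s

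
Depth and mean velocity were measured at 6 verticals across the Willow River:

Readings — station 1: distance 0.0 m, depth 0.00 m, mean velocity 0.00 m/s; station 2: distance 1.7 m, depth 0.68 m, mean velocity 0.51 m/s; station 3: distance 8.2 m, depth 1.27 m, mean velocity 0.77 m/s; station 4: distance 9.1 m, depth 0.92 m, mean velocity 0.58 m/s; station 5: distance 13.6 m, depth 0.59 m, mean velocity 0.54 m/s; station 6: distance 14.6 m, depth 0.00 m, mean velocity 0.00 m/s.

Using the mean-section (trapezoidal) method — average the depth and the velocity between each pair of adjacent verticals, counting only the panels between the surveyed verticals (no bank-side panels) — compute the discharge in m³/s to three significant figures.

6.85 m³/s

Panel 1-2: Δb = 1.7 m, d̄ = (0.00+0.68)/2 = 0.34, v̄ = (0.00+0.51)/2 = 0.255 → q = 1.7×0.34×0.255 = 0.1474 m³/s
Panel 2-3: Δb = 6.5 m, d̄ = (0.68+1.27)/2 = 0.975, v̄ = (0.51+0.77)/2 = 0.64 → q = 6.5×0.975×0.64 = 4.056 m³/s
Panel 3-4: Δb = 0.9 m, d̄ = (1.27+0.92)/2 = 1.095, v̄ = (0.77+0.58)/2 = 0.675 → q = 0.9×1.095×0.675 = 0.6652 m³/s
Panel 4-5: Δb = 4.5 m, d̄ = (0.92+0.59)/2 = 0.755, v̄ = (0.58+0.54)/2 = 0.56 → q = 4.5×0.755×0.56 = 1.903 m³/s
Panel 5-6: Δb = 1 m, d̄ = (0.59+0.00)/2 = 0.295, v̄ = (0.54+0.00)/2 = 0.27 → q = 1×0.295×0.27 = 0.07965 m³/s
Q = Σ q = 6.851 m³/s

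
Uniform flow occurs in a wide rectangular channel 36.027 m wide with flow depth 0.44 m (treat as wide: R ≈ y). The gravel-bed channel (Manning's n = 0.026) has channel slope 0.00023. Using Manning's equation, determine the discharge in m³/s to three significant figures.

A = b·y = 36.027 × 0.44 = 15.85 m²
Wide channel: R ≈ y = 0.44 m
Q = (1/n)·A·R^(2/3)·S^(1/2) = (1/0.026) × 15.85 × 0.4400^(2/3) × 0.00023^(1/2) = 5.349 m³/s

5.35 m³/s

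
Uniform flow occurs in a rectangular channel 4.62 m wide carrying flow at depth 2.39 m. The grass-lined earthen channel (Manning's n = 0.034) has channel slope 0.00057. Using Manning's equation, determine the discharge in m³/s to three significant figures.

8.63 m³/s

A = b·y = 4.62 × 2.39 = 11.04 m²
P = b + 2y = 4.62 + 2×2.39 = 9.400 m
R = A/P = 11.04/9.400 = 1.175 m
Q = (1/n)·A·R^(2/3)·S^(1/2) = (1/0.034) × 11.04 × 1.175^(2/3) × 0.00057^(1/2) = 8.632 m³/s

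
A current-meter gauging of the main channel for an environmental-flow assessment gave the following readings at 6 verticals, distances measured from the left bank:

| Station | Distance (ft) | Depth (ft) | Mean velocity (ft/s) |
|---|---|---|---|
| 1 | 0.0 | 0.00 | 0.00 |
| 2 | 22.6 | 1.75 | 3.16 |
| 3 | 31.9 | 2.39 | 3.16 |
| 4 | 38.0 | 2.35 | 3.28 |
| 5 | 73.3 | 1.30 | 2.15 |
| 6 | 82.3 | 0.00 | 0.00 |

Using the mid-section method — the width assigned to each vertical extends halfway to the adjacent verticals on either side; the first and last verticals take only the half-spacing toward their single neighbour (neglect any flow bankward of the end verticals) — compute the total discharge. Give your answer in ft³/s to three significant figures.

368 ft³/s

w_2 = (31.9 − 0.0)/2 = 15.95 ft; q_2 = 3.16 × 1.75 × 15.95 = 88.20 ft³/s
w_3 = (38.0 − 22.6)/2 = 7.7 ft; q_3 = 3.16 × 2.39 × 7.7 = 58.15 ft³/s
w_4 = (73.3 − 31.9)/2 = 20.7 ft; q_4 = 3.28 × 2.35 × 20.7 = 159.6 ft³/s
w_5 = (82.3 − 38.0)/2 = 22.15 ft; q_5 = 2.15 × 1.30 × 22.15 = 61.91 ft³/s
Stations 1, 6 contribute zero (depth or velocity is 0).
Q = Σ qᵢ = 367.8 ft³/s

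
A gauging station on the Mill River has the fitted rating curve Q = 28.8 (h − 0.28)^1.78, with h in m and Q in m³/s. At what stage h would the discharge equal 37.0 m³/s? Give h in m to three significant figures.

1.43 m

h − h₀ = (Q/C)^(1/b) = (37.0/28.8)^(1/1.78) = 1.151 m
h = 0.28 + 1.151 = 1.431 m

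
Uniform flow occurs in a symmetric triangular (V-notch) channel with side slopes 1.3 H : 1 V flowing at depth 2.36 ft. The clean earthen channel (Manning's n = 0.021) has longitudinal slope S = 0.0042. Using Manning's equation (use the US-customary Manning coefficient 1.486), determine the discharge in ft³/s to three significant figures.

31.8 ft³/s

A = z·y² = 1.3×2.36² = 7.240 ft²
P = 2y√(1+z²) = 2×2.36×√(1+1.3²) = 7.741 ft
R = A/P = 7.240/7.741 = 0.9353 ft
Q = (1.486/n)·A·R^(2/3)·S^(1/2) = (1.486/0.021) × 7.240 × 0.9353^(2/3) × 0.0042^(1/2) = 31.76 ft³/s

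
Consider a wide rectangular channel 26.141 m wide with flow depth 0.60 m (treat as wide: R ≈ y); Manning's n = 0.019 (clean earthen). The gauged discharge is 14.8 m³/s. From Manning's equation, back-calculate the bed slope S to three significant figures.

A = b·y = 26.141 × 0.60 = 15.68 m²
Wide channel: R ≈ y = 0.60 m
S = (Q·n / (1·A·R^(2/3)))² = (14.8×0.019 / (1×15.68×0.7114))² = 0.0006352

0.000635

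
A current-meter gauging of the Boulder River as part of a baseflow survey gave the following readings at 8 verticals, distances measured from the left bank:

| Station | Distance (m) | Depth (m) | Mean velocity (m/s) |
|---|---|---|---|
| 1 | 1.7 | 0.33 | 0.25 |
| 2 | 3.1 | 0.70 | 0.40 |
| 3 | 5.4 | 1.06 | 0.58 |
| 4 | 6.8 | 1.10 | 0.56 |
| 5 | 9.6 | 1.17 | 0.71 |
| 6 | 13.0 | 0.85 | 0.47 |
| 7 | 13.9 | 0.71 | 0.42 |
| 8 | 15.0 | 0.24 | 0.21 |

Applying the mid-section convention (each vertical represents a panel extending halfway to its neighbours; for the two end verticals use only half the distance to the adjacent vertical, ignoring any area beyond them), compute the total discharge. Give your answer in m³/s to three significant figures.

w_1 = (3.1 − 1.7)/2 = 0.7 m; q_1 = 0.25 × 0.33 × 0.7 = 0.05775 m³/s
w_2 = (5.4 − 1.7)/2 = 1.85 m; q_2 = 0.40 × 0.70 × 1.85 = 0.5180 m³/s
w_3 = (6.8 − 3.1)/2 = 1.85 m; q_3 = 0.58 × 1.06 × 1.85 = 1.137 m³/s
w_4 = (9.6 − 5.4)/2 = 2.1 m; q_4 = 0.56 × 1.10 × 2.1 = 1.294 m³/s
w_5 = (13.0 − 6.8)/2 = 3.1 m; q_5 = 0.71 × 1.17 × 3.1 = 2.575 m³/s
w_6 = (13.9 − 9.6)/2 = 2.15 m; q_6 = 0.47 × 0.85 × 2.15 = 0.8589 m³/s
w_7 = (15.0 − 13.0)/2 = 1 m; q_7 = 0.42 × 0.71 × 1 = 0.2982 m³/s
w_8 = (15.0 − 13.9)/2 = 0.55 m; q_8 = 0.21 × 0.24 × 0.55 = 0.02772 m³/s
Q = Σ qᵢ = 6.767 m³/s

6.77 m³/s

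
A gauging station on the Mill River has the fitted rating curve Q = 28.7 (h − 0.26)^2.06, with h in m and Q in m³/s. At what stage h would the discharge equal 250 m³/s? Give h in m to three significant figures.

h − h₀ = (Q/C)^(1/b) = (250/28.7)^(1/2.06) = 2.860 m
h = 0.26 + 2.860 = 3.120 m

3.12 m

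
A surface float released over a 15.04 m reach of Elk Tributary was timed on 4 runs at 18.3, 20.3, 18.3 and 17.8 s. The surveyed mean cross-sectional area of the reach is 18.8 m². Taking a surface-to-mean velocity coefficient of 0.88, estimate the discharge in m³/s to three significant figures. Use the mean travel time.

13.3 m³/s

t̄ = (18.3 + 20.3 + 18.3 + 17.8) / 4 = 18.675 s
v_surface = L / t̄ = 15.04 / 18.675 = 0.8054 m/s
v_mean = 0.88 × 0.8054 = 0.7087 m/s
Q = A × v_mean = 18.8 × 0.7087 = 13.32 m³/s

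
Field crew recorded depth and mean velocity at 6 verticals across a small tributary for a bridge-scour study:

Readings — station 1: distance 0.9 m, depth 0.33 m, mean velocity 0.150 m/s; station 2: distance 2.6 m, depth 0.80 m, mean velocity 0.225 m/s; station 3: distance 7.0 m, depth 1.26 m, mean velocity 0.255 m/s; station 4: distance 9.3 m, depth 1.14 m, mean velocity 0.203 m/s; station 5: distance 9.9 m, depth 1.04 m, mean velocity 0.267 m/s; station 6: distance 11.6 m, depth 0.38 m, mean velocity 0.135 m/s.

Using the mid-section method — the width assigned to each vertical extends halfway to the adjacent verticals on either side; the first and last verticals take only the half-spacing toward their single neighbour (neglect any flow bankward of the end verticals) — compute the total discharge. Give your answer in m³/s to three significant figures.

2.37 m³/s

w_1 = (2.6 − 0.9)/2 = 0.85 m; q_1 = 0.150 × 0.33 × 0.85 = 0.04208 m³/s
w_2 = (7.0 − 0.9)/2 = 3.05 m; q_2 = 0.225 × 0.80 × 3.05 = 0.5490 m³/s
w_3 = (9.3 − 2.6)/2 = 3.35 m; q_3 = 0.255 × 1.26 × 3.35 = 1.076 m³/s
w_4 = (9.9 − 7.0)/2 = 1.45 m; q_4 = 0.203 × 1.14 × 1.45 = 0.3356 m³/s
w_5 = (11.6 − 9.3)/2 = 1.15 m; q_5 = 0.267 × 1.04 × 1.15 = 0.3193 m³/s
w_6 = (11.6 − 9.9)/2 = 0.85 m; q_6 = 0.135 × 0.38 × 0.85 = 0.04361 m³/s
Q = Σ qᵢ = 2.366 m³/s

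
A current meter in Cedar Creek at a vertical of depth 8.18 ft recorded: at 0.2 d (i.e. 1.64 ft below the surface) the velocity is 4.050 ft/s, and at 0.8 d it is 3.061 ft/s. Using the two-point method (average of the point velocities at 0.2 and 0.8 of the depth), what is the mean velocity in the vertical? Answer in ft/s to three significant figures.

3.56 ft/s

v̄ = (4.050 + 3.061) / 2 = 3.556 ft/s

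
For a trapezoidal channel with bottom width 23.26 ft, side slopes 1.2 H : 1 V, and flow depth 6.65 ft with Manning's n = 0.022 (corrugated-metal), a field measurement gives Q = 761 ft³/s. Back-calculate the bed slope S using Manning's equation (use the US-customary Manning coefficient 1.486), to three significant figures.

A = (b + z·y)·y = (23.26 + 1.2×6.65)×6.65 = 207.7 ft²
P = b + 2y√(1+z²) = 23.26 + 2×6.65×√(1+1.2²) = 44.04 ft
R = A/P = 207.7/44.04 = 4.718 ft
S = (Q·n / (1.486·A·R^(2/3)))² = (761×0.022 / (1.486×207.7×2.813))² = 0.0003717

0.000372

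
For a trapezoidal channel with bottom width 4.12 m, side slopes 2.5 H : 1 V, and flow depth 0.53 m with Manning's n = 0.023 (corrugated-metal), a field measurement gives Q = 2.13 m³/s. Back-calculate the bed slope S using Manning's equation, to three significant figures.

A = (b + z·y)·y = (4.12 + 2.5×0.53)×0.53 = 2.886 m²
P = b + 2y√(1+z²) = 4.12 + 2×0.53×√(1+2.5²) = 6.974 m
R = A/P = 2.886/6.974 = 0.4138 m
S = (Q·n / (1·A·R^(2/3)))² = (2.13×0.023 / (1×2.886×0.5553))² = 0.0009346

0.000935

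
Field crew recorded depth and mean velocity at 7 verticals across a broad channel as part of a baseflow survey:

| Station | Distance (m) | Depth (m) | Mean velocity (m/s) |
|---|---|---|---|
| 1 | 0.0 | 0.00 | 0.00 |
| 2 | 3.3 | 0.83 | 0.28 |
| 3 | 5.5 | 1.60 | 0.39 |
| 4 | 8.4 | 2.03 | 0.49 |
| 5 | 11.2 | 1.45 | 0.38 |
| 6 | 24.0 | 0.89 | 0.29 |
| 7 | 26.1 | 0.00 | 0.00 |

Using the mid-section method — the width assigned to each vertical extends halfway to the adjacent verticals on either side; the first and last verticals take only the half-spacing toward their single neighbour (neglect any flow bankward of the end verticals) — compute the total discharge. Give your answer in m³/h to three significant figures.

w_2 = (5.5 − 0.0)/2 = 2.75 m; q_2 = 0.28 × 0.83 × 2.75 = 0.6391 m³/s
w_3 = (8.4 − 3.3)/2 = 2.55 m; q_3 = 0.39 × 1.60 × 2.55 = 1.591 m³/s
w_4 = (11.2 − 5.5)/2 = 2.85 m; q_4 = 0.49 × 2.03 × 2.85 = 2.835 m³/s
w_5 = (24.0 − 8.4)/2 = 7.8 m; q_5 = 0.38 × 1.45 × 7.8 = 4.298 m³/s
w_6 = (26.1 − 11.2)/2 = 7.45 m; q_6 = 0.29 × 0.89 × 7.45 = 1.923 m³/s
Stations 1, 7 contribute zero (depth or velocity is 0).
Q = Σ qᵢ = 11.29 m³/s
= 11.29 × 3600 = 40630 m³/h

40600 m³/h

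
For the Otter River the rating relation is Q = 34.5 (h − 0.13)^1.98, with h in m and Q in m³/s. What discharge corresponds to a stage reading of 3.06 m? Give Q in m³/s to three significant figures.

290 m³/s

Q = 34.5 × (3.06 − 0.13)^1.98 = 34.5 × 2.93^1.98 = 289.9 m³/s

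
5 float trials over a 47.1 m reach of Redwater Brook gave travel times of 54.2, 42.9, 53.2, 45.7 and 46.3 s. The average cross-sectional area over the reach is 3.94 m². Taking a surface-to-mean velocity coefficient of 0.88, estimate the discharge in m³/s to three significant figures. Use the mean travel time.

t̄ = (54.2 + 42.9 + 53.2 + 45.7 + 46.3) / 5 = 48.46 s
v_surface = L / t̄ = 47.1 / 48.46 = 0.9719 m/s
v_mean = 0.88 × 0.9719 = 0.8553 m/s
Q = A × v_mean = 3.94 × 0.8553 = 3.370 m³/s

3.37 m³/s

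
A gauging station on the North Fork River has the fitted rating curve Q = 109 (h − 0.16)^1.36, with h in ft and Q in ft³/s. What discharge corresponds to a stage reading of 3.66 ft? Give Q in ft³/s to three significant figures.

Q = 109 × (3.66 − 0.16)^1.36 = 109 × 3.5^1.36 = 598.9 ft³/s

599 ft³/s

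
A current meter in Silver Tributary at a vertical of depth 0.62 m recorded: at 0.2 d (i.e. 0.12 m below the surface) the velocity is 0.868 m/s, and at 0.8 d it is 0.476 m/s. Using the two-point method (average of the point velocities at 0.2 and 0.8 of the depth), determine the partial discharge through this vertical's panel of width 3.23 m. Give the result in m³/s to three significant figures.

1.35 m³/s

v̄ = (0.868 + 0.476) / 2 = 0.6720 m/s
q = v̄ × d × w = 0.6720 × 0.62 × 3.23 = 1.346 m³/s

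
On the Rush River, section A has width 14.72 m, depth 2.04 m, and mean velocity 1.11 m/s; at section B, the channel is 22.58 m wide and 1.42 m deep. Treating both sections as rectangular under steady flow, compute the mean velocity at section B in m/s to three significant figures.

Q = A₁V₁ = (14.72×2.04) × 1.11 = 33.33 m³/s
A₂ = 22.58 × 1.42 = 32.06 m²
V₂ = Q/A₂ = 33.33/32.06 = 1.040 m/s

1.04 m/s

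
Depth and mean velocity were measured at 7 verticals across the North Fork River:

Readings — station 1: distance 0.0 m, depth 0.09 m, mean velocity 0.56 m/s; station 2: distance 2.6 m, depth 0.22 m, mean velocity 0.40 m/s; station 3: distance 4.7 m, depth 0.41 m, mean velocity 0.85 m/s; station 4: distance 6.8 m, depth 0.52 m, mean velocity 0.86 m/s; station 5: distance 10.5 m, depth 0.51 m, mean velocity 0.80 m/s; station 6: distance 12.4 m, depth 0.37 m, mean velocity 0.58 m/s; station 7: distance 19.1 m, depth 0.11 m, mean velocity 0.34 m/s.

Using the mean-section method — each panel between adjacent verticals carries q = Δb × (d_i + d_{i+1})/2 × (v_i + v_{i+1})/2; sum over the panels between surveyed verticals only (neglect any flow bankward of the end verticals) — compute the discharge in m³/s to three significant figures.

4.34 m³/s

Panel 1-2: Δb = 2.6 m, d̄ = (0.09+0.22)/2 = 0.155, v̄ = (0.56+0.40)/2 = 0.48 → q = 2.6×0.155×0.48 = 0.1934 m³/s
Panel 2-3: Δb = 2.1 m, d̄ = (0.22+0.41)/2 = 0.315, v̄ = (0.40+0.85)/2 = 0.625 → q = 2.1×0.315×0.625 = 0.4134 m³/s
Panel 3-4: Δb = 2.1 m, d̄ = (0.41+0.52)/2 = 0.465, v̄ = (0.85+0.86)/2 = 0.855 → q = 2.1×0.465×0.855 = 0.8349 m³/s
Panel 4-5: Δb = 3.7 m, d̄ = (0.52+0.51)/2 = 0.515, v̄ = (0.86+0.80)/2 = 0.83 → q = 3.7×0.515×0.83 = 1.582 m³/s
Panel 5-6: Δb = 1.9 m, d̄ = (0.51+0.37)/2 = 0.44, v̄ = (0.80+0.58)/2 = 0.69 → q = 1.9×0.44×0.69 = 0.5768 m³/s
Panel 6-7: Δb = 6.7 m, d̄ = (0.37+0.11)/2 = 0.24, v̄ = (0.58+0.34)/2 = 0.46 → q = 6.7×0.24×0.46 = 0.7397 m³/s
Q = Σ q = 4.340 m³/s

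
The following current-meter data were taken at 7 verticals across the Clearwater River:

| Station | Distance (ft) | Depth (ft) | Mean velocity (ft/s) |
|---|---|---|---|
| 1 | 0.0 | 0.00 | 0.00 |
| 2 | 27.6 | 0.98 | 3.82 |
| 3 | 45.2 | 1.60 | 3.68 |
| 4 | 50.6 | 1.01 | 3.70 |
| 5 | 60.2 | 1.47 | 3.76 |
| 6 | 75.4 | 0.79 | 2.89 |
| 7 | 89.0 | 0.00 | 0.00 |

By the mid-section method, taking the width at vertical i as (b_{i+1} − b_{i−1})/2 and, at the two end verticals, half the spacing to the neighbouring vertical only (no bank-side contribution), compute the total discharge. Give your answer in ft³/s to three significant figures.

282 ft³/s

w_2 = (45.2 − 0.0)/2 = 22.6 ft; q_2 = 3.82 × 0.98 × 22.6 = 84.61 ft³/s
w_3 = (50.6 − 27.6)/2 = 11.5 ft; q_3 = 3.68 × 1.60 × 11.5 = 67.71 ft³/s
w_4 = (60.2 − 45.2)/2 = 7.5 ft; q_4 = 3.70 × 1.01 × 7.5 = 28.03 ft³/s
w_5 = (75.4 − 50.6)/2 = 12.4 ft; q_5 = 3.76 × 1.47 × 12.4 = 68.54 ft³/s
w_6 = (89.0 − 60.2)/2 = 14.4 ft; q_6 = 2.89 × 0.79 × 14.4 = 32.88 ft³/s
Stations 1, 7 contribute zero (depth or velocity is 0).
Q = Σ qᵢ = 281.8 ft³/s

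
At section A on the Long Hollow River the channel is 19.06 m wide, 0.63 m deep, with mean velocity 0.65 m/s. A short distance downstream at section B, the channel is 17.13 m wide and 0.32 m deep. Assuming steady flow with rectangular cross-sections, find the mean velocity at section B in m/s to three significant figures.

1.42 m/s

Q = A₁V₁ = (19.06×0.63) × 0.65 = 7.805 m³/s
A₂ = 17.13 × 0.32 = 5.482 m²
V₂ = Q/A₂ = 7.805/5.482 = 1.424 m/s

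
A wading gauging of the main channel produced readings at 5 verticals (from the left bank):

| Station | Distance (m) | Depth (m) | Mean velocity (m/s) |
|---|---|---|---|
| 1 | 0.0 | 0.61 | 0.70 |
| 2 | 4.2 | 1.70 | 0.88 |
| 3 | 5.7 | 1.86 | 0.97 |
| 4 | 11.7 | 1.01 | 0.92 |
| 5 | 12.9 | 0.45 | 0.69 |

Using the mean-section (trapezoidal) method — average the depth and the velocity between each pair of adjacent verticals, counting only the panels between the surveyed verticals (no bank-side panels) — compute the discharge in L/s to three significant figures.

Panel 1-2: Δb = 4.2 m, d̄ = (0.61+1.70)/2 = 1.155, v̄ = (0.70+0.88)/2 = 0.79 → q = 4.2×1.155×0.79 = 3.832 m³/s
Panel 2-3: Δb = 1.5 m, d̄ = (1.70+1.86)/2 = 1.78, v̄ = (0.88+0.97)/2 = 0.925 → q = 1.5×1.78×0.925 = 2.470 m³/s
Panel 3-4: Δb = 6 m, d̄ = (1.86+1.01)/2 = 1.435, v̄ = (0.97+0.92)/2 = 0.945 → q = 6×1.435×0.945 = 8.136 m³/s
Panel 4-5: Δb = 1.2 m, d̄ = (1.01+0.45)/2 = 0.73, v̄ = (0.92+0.69)/2 = 0.805 → q = 1.2×0.73×0.805 = 0.7052 m³/s
Q = Σ q = 15.14 m³/s
= 15.14 × 1000 = 15140 L/s

15100 L/s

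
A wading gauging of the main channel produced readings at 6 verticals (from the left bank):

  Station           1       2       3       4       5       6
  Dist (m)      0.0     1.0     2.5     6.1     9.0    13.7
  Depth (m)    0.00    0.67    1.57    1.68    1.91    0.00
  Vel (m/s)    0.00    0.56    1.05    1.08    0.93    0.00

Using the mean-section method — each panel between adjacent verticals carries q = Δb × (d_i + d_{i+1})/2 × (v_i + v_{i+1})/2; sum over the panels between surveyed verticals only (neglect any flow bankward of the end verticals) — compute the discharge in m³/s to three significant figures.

15.0 m³/s

Panel 1-2: Δb = 1 m, d̄ = (0.00+0.67)/2 = 0.335, v̄ = (0.00+0.56)/2 = 0.28 → q = 1×0.335×0.28 = 0.09380 m³/s
Panel 2-3: Δb = 1.5 m, d̄ = (0.67+1.57)/2 = 1.12, v̄ = (0.56+1.05)/2 = 0.805 → q = 1.5×1.12×0.805 = 1.352 m³/s
Panel 3-4: Δb = 3.6 m, d̄ = (1.57+1.68)/2 = 1.625, v̄ = (1.05+1.08)/2 = 1.065 → q = 3.6×1.625×1.065 = 6.230 m³/s
Panel 4-5: Δb = 2.9 m, d̄ = (1.68+1.91)/2 = 1.795, v̄ = (1.08+0.93)/2 = 1.005 → q = 2.9×1.795×1.005 = 5.232 m³/s
Panel 5-6: Δb = 4.7 m, d̄ = (1.91+0.00)/2 = 0.955, v̄ = (0.93+0.00)/2 = 0.465 → q = 4.7×0.955×0.465 = 2.087 m³/s
Q = Σ q = 15.00 m³/s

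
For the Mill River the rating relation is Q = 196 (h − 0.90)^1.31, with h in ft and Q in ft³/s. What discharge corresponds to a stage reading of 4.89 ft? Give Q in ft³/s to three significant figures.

Q = 196 × (4.89 − 0.90)^1.31 = 196 × 3.99^1.31 = 1201 ft³/s

1200 ft³/s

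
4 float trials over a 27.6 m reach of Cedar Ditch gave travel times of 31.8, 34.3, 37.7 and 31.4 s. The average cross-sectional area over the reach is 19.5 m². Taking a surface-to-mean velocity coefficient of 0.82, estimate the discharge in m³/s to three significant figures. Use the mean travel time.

13.1 m³/s

t̄ = (31.8 + 34.3 + 37.7 + 31.4) / 4 = 33.8 s
v_surface = L / t̄ = 27.6 / 33.8 = 0.8166 m/s
v_mean = 0.82 × 0.8166 = 0.6696 m/s
Q = A × v_mean = 19.5 × 0.6696 = 13.06 m³/s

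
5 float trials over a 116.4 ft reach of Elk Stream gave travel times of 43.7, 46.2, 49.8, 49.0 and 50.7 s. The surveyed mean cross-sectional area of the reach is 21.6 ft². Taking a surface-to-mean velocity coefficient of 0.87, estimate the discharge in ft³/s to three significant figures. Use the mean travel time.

45.7 ft³/s

t̄ = (43.7 + 46.2 + 49.8 + 49.0 + 50.7) / 5 = 47.88 s
v_surface = L / t̄ = 116.4 / 47.88 = 2.431 ft/s
v_mean = 0.87 × 2.431 = 2.115 ft/s
Q = A × v_mean = 21.6 × 2.115 = 45.68 ft³/s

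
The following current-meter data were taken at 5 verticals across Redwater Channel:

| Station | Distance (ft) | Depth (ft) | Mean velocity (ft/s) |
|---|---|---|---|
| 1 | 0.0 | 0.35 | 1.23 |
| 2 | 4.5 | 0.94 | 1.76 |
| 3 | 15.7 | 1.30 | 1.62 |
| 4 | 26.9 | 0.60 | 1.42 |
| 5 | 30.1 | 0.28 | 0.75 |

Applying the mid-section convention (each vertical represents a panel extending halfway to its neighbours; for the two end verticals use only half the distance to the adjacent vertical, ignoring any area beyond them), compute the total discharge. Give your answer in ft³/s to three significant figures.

w_1 = (4.5 − 0.0)/2 = 2.25 ft; q_1 = 1.23 × 0.35 × 2.25 = 0.9686 ft³/s
w_2 = (15.7 − 0.0)/2 = 7.85 ft; q_2 = 1.76 × 0.94 × 7.85 = 12.99 ft³/s
w_3 = (26.9 − 4.5)/2 = 11.2 ft; q_3 = 1.62 × 1.30 × 11.2 = 23.59 ft³/s
w_4 = (30.1 − 15.7)/2 = 7.2 ft; q_4 = 1.42 × 0.60 × 7.2 = 6.134 ft³/s
w_5 = (30.1 − 26.9)/2 = 1.6 ft; q_5 = 0.75 × 0.28 × 1.6 = 0.3360 ft³/s
Q = Σ qᵢ = 44.01 ft³/s

44.0 ft³/s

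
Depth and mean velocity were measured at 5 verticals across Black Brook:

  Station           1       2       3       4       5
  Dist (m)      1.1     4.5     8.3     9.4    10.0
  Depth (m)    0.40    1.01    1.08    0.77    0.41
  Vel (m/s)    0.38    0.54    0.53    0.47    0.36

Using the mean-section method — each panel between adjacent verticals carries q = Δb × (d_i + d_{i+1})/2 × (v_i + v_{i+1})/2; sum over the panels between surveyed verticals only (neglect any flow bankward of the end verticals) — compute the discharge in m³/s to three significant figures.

Panel 1-2: Δb = 3.4 m, d̄ = (0.40+1.01)/2 = 0.705, v̄ = (0.38+0.54)/2 = 0.46 → q = 3.4×0.705×0.46 = 1.103 m³/s
Panel 2-3: Δb = 3.8 m, d̄ = (1.01+1.08)/2 = 1.045, v̄ = (0.54+0.53)/2 = 0.535 → q = 3.8×1.045×0.535 = 2.124 m³/s
Panel 3-4: Δb = 1.1 m, d̄ = (1.08+0.77)/2 = 0.925, v̄ = (0.53+0.47)/2 = 0.5 → q = 1.1×0.925×0.5 = 0.5088 m³/s
Panel 4-5: Δb = 0.6 m, d̄ = (0.77+0.41)/2 = 0.59, v̄ = (0.47+0.36)/2 = 0.415 → q = 0.6×0.59×0.415 = 0.1469 m³/s
Q = Σ q = 3.883 m³/s

3.88 m³/s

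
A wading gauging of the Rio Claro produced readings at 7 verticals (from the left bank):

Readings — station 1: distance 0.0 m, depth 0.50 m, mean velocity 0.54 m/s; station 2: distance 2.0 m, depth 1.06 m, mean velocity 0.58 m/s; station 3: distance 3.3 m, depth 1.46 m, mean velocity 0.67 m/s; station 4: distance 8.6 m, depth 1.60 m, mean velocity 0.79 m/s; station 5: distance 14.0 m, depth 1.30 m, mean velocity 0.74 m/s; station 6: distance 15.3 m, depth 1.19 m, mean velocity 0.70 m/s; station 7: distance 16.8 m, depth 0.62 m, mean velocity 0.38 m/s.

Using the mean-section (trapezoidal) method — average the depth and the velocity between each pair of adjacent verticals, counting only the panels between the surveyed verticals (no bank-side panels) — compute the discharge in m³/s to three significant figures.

15.7 m³/s

Panel 1-2: Δb = 2 m, d̄ = (0.50+1.06)/2 = 0.78, v̄ = (0.54+0.58)/2 = 0.56 → q = 2×0.78×0.56 = 0.8736 m³/s
Panel 2-3: Δb = 1.3 m, d̄ = (1.06+1.46)/2 = 1.26, v̄ = (0.58+0.67)/2 = 0.625 → q = 1.3×1.26×0.625 = 1.024 m³/s
Panel 3-4: Δb = 5.3 m, d̄ = (1.46+1.60)/2 = 1.53, v̄ = (0.67+0.79)/2 = 0.73 → q = 5.3×1.53×0.73 = 5.920 m³/s
Panel 4-5: Δb = 5.4 m, d̄ = (1.60+1.30)/2 = 1.45, v̄ = (0.79+0.74)/2 = 0.765 → q = 5.4×1.45×0.765 = 5.990 m³/s
Panel 5-6: Δb = 1.3 m, d̄ = (1.30+1.19)/2 = 1.245, v̄ = (0.74+0.70)/2 = 0.72 → q = 1.3×1.245×0.72 = 1.165 m³/s
Panel 6-7: Δb = 1.5 m, d̄ = (1.19+0.62)/2 = 0.905, v̄ = (0.70+0.38)/2 = 0.54 → q = 1.5×0.905×0.54 = 0.7331 m³/s
Q = Σ q = 15.71 m³/s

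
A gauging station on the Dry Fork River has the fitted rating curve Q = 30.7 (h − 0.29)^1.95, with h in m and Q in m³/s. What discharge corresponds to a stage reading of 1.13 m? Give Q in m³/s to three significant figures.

Q = 30.7 × (1.13 − 0.29)^1.95 = 30.7 × 0.84^1.95 = 21.85 m³/s

21.9 m³/s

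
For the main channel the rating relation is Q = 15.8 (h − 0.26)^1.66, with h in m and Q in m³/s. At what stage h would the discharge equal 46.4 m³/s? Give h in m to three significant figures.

h − h₀ = (Q/C)^(1/b) = (46.4/15.8)^(1/1.66) = 1.914 m
h = 0.26 + 1.914 = 2.174 m

2.17 m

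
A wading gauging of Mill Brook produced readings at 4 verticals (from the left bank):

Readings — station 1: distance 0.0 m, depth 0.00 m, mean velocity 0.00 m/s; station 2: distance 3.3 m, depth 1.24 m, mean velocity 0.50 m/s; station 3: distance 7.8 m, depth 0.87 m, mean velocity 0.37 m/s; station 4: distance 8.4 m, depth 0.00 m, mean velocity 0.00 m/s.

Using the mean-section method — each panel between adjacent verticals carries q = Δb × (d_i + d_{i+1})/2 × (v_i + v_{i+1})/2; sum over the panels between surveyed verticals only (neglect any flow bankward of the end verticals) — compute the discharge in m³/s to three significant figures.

2.62 m³/s

Panel 1-2: Δb = 3.3 m, d̄ = (0.00+1.24)/2 = 0.62, v̄ = (0.00+0.50)/2 = 0.25 → q = 3.3×0.62×0.25 = 0.5115 m³/s
Panel 2-3: Δb = 4.5 m, d̄ = (1.24+0.87)/2 = 1.055, v̄ = (0.50+0.37)/2 = 0.435 → q = 4.5×1.055×0.435 = 2.065 m³/s
Panel 3-4: Δb = 0.6 m, d̄ = (0.87+0.00)/2 = 0.435, v̄ = (0.37+0.00)/2 = 0.185 → q = 0.6×0.435×0.185 = 0.04829 m³/s
Q = Σ q = 2.625 m³/s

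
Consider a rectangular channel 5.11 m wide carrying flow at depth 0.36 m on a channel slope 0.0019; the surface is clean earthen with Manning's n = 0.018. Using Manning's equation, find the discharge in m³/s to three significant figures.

A = b·y = 5.11 × 0.36 = 1.840 m²
P = b + 2y = 5.11 + 2×0.36 = 5.830 m
R = A/P = 1.840/5.830 = 0.3155 m
Q = (1/n)·A·R^(2/3)·S^(1/2) = (1/0.018) × 1.840 × 0.3155^(2/3) × 0.0019^(1/2) = 2.065 m³/s

2.06 m³/s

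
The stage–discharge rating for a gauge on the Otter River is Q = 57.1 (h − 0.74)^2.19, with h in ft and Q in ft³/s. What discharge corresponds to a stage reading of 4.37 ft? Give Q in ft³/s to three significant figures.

961 ft³/s

Q = 57.1 × (4.37 − 0.74)^2.19 = 57.1 × 3.63^2.19 = 961.2 ft³/s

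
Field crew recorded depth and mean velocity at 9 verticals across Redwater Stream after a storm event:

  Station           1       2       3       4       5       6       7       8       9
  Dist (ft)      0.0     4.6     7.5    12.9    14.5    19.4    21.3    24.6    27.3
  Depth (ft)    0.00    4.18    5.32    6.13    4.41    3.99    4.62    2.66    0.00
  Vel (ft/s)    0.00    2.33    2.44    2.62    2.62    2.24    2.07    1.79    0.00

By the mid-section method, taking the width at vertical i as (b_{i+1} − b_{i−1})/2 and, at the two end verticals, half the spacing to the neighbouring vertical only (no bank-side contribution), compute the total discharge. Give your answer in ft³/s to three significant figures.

w_2 = (7.5 − 0.0)/2 = 3.75 ft; q_2 = 2.33 × 4.18 × 3.75 = 36.52 ft³/s
w_3 = (12.9 − 4.6)/2 = 4.15 ft; q_3 = 2.44 × 5.32 × 4.15 = 53.87 ft³/s
w_4 = (14.5 − 7.5)/2 = 3.5 ft; q_4 = 2.62 × 6.13 × 3.5 = 56.21 ft³/s
w_5 = (19.4 − 12.9)/2 = 3.25 ft; q_5 = 2.62 × 4.41 × 3.25 = 37.55 ft³/s
w_6 = (21.3 − 14.5)/2 = 3.4 ft; q_6 = 2.24 × 3.99 × 3.4 = 30.39 ft³/s
w_7 = (24.6 − 19.4)/2 = 2.6 ft; q_7 = 2.07 × 4.62 × 2.6 = 24.86 ft³/s
w_8 = (27.3 − 21.3)/2 = 3 ft; q_8 = 1.79 × 2.66 × 3 = 14.28 ft³/s
Stations 1, 9 contribute zero (depth or velocity is 0).
Q = Σ qᵢ = 253.7 ft³/s

254 ft³/s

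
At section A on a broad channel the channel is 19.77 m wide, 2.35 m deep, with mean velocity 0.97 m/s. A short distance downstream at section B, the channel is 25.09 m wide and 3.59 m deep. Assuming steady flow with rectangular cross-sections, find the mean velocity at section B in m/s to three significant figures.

Q = A₁V₁ = (19.77×2.35) × 0.97 = 45.07 m³/s
A₂ = 25.09 × 3.59 = 90.07 m²
V₂ = Q/A₂ = 45.07/90.07 = 0.5003 m/s

0.500 m/s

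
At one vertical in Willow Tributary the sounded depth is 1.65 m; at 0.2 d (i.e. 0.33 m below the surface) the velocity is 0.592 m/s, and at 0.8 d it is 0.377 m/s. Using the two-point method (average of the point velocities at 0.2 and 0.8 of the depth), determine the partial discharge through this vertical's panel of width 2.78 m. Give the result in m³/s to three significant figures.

v̄ = (0.592 + 0.377) / 2 = 0.4845 m/s
q = v̄ × d × w = 0.4845 × 1.65 × 2.78 = 2.222 m³/s

2.22 m³/s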